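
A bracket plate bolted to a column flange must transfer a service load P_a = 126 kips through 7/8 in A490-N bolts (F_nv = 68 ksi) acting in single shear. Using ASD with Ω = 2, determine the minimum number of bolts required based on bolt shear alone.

A_b = π·0.875²/4 = 0.6013 in².
Per-bolt allowable strength R_n/Ω = 68 × 0.6013 × 1 / 2 = 20.44 kips.
n ≥ 126 / 20.44 = 6.163 → use 7 bolts.

7 bolts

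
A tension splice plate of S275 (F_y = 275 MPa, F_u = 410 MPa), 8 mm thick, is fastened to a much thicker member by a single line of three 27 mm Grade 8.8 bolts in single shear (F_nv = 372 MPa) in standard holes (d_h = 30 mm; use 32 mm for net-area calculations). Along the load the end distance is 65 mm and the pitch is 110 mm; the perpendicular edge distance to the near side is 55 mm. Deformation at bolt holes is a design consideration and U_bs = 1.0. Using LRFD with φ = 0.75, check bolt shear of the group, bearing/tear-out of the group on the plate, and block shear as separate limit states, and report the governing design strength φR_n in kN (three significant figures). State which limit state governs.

378 kN (block shear governs)

Bolt shear: A_b = π·27²/4 = 572.6 mm²; R_n = 372 × 572.6 × 3 × 1 / 1000 = 639 kN → 0.75 × 639 = 479 kN.
Bearing: edge l_c = 50, r_n = 196.8 kN; interior l_c = 80, r_n = 212.5 kN; R_n = 196.8 + 2·212.5 = 621.9 kN → 466 kN.
Block shear: A_gv = 2280, A_nv = 1640, A_nt = 312 mm²; R_n = min(0.6F_uA_nv, 0.6F_yA_gv) + U_bs·F_u·A_nt = 504.1 kN → 378 kN.
Block shear governs: 378 kN.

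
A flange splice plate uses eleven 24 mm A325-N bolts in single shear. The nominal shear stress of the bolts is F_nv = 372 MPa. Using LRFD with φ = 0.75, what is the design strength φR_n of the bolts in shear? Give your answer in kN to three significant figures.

1390 kN

A_b = π × 24² / 4 = 452.4 mm².
R_n = F_nv · A_b · n · n_s = 372 × 452.4 × 11 × 1 / 1000 = 1851 kN.
Design strength φR_n = 0.75 × 1851 = 1390 kN.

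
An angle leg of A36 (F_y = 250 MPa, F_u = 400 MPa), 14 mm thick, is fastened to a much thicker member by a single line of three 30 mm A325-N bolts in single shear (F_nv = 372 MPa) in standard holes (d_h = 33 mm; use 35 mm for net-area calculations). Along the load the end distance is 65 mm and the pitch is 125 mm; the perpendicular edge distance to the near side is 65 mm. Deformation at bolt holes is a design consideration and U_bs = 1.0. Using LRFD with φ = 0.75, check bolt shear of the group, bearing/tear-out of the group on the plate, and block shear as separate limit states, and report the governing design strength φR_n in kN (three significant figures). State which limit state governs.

592 kN (bolt shear governs)

Bolt shear: A_b = π·30²/4 = 706.9 mm²; R_n = 372 × 706.9 × 3 × 1 / 1000 = 788.9 kN → 0.75 × 788.9 = 592 kN.
Bearing: edge l_c = 48.5, r_n = 325.9 kN; interior l_c = 92, r_n = 403.2 kN; R_n = 325.9 + 2·403.2 = 1132 kN → 849 kN.
Block shear: A_gv = 4410, A_nv = 3185, A_nt = 665 mm²; R_n = min(0.6F_uA_nv, 0.6F_yA_gv) + U_bs·F_u·A_nt = 927.5 kN → 696 kN.
Bolt shear governs: 592 kN.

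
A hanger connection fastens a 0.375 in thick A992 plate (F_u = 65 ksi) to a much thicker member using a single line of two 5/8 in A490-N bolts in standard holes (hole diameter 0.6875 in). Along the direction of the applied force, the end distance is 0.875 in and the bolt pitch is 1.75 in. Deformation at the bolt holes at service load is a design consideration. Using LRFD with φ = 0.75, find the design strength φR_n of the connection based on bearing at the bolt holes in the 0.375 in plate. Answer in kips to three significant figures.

Per bolt r_n = 1.2 l_c t F_u ≤ 2.4 d t F_u; upper limit = 2.4 × 0.625 × 0.375 × 65 = 36.56 kips.
Edge bolt: l_c = 0.875 − 0.6875/2 = 0.5312 in → 1.2 × 0.5312 × 0.375 × 65 = 15.54 → r_n = 15.54 kips.
Interior bolts: l_c = 1.75 − 0.6875 = 1.062 in → 1.2 × 1.062 × 0.375 × 65 = 31.08 → r_n = 31.08 kips.
R_n = 1 × 15.54 + 1 × 31.08 = 46.62 kips.
Design strength φR_n = 0.75 × 46.62 = 35 kips.

35 kips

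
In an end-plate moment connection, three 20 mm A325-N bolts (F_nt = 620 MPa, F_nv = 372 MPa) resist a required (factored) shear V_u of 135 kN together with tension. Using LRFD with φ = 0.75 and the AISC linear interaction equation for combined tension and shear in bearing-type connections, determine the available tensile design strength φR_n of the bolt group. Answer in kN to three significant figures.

345 kN

A_b = π·20²/4 = 314.2 mm²; f_rv = 135 × 1000 / (3 × 314.2) = 143.2 MPa.
F'_nt = 1.3 F_nt − (F_nt / φF_nv) f_rv = 1.3·620 − (620/(0.75·372))·143.2 = 487.7 MPa, capped at F_nt → F'_nt = 487.7 MPa.
R_n = F'_nt · A_b · n = 487.7 × 314.2 × 3 / 1000 = 459.6 kN.
Design strength φR_n = 0.75 × 459.6 = 345 kN.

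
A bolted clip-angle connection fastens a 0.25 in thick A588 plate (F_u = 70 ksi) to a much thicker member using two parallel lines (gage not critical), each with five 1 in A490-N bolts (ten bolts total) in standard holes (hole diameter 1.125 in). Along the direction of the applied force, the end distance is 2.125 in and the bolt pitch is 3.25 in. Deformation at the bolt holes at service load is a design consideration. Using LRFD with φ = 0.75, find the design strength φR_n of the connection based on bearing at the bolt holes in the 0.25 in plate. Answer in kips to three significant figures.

301 kips

Per bolt r_n = 1.2 l_c t F_u ≤ 2.4 d t F_u; upper limit = 2.4 × 1 × 0.25 × 70 = 42 kips.
Edge bolt: l_c = 2.125 − 1.125/2 = 1.562 in → 1.2 × 1.562 × 0.25 × 70 = 32.81 → r_n = 32.81 kips.
Interior bolts: l_c = 3.25 − 1.125 = 2.125 in → 1.2 × 2.125 × 0.25 × 70 = 44.62 → r_n = 42 kips.
R_n = 2 × 32.81 + 8 × 42 = 401.6 kips.
Design strength φR_n = 0.75 × 401.6 = 301 kips.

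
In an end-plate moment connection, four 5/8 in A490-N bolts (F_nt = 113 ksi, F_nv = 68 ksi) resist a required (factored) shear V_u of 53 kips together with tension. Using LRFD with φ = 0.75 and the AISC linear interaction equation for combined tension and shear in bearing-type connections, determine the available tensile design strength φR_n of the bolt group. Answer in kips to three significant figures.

A_b = π·0.625²/4 = 0.3068 in²; f_rv = 53 / (4 × 0.3068) = 43.19 ksi.
F'_nt = 1.3 F_nt − (F_nt / φF_nv) f_rv = 1.3·113 − (113/(0.75·68))·43.19 = 51.21 ksi, capped at F_nt → F'_nt = 51.21 ksi.
R_n = F'_nt · A_b · n = 51.21 × 0.3068 × 4 = 62.84 kips.
Design strength φR_n = 0.75 × 62.84 = 47.1 kips.

47.1 kips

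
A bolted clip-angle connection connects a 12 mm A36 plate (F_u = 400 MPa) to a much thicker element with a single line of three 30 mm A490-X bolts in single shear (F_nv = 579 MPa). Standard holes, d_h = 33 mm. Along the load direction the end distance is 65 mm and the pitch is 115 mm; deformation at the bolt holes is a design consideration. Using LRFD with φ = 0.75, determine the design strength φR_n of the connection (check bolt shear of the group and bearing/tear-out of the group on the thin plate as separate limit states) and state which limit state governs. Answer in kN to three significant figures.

Bolt shear: A_b = π·30²/4 = 706.9 mm²; R_n = 579 × 706.9 × 3 × 1 / 1000 = 1228 kN → 0.75 × 1228 = 921 kN.
Bearing (1.2 l_c t F_u ≤ 2.4 d t F_u): upper limit = 2.4·30·12·400 / 1000 = 345.6 kN.
  Edge l_c = 65 − 33/2 = 48.5 → r_n = 279.4 kN; interior l_c = 115 − 33 = 82 → r_n = 345.6 kN.
  R_n,bearing = 1·279.4 + 2·345.6 = 970.6 kN → 0.75 × 970.6 = 728 kN.
Bearing governs: 728 kN.

728 kN (bearing governs)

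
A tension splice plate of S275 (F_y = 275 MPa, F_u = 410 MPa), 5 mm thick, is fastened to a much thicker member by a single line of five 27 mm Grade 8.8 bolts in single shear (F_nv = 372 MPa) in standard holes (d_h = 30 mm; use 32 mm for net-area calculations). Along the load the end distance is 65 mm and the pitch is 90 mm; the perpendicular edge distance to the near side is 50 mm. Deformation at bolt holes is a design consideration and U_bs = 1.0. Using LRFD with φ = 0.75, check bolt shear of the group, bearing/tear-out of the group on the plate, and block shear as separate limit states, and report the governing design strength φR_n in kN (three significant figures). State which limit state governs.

Bolt shear: A_b = π·27²/4 = 572.6 mm²; R_n = 372 × 572.6 × 5 × 1 / 1000 = 1065 kN → 0.75 × 1065 = 799 kN.
Bearing: edge l_c = 50, r_n = 123 kN; interior l_c = 60, r_n = 132.8 kN; R_n = 123 + 4·132.8 = 654.4 kN → 491 kN.
Block shear: A_gv = 2125, A_nv = 1405, A_nt = 170 mm²; R_n = min(0.6F_uA_nv, 0.6F_yA_gv) + U_bs·F_u·A_nt = 415.3 kN → 311 kN.
Block shear governs: 311 kN.

311 kN (block shear governs)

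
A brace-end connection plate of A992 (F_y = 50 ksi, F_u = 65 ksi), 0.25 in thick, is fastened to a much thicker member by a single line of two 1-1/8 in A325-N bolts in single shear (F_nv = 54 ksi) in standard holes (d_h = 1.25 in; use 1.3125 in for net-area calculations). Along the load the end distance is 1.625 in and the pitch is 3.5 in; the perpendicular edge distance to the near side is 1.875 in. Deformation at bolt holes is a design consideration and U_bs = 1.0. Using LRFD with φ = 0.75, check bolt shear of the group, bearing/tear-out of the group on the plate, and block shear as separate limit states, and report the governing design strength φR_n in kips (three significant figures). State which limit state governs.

Bolt shear: A_b = π·1.125²/4 = 0.994 in²; R_n = 54 × 0.994 × 2 × 1 = 107.4 kips → 0.75 × 107.4 = 80.5 kips.
Bearing: edge l_c = 1, r_n = 19.5 kips; interior l_c = 2.25, r_n = 43.87 kips; R_n = 19.5 + 1·43.87 = 63.37 kips → 47.5 kips.
Block shear: A_gv = 1.281, A_nv = 0.7891, A_nt = 0.3047 in²; R_n = min(0.6F_uA_nv, 0.6F_yA_gv) + U_bs·F_u·A_nt = 50.58 kips → 37.9 kips.
Block shear governs: 37.9 kips.

37.9 kips (block shear governs)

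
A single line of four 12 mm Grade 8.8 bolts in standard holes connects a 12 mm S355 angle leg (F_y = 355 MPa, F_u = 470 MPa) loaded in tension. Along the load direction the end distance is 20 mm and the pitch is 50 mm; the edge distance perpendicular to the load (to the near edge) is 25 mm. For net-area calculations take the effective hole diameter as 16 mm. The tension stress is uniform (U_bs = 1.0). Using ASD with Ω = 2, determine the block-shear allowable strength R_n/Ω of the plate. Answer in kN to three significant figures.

Shear plane L_v = 20 + 3·50 = 170 mm; A_gv = 170 × 12 = 2040 mm².
A_nv = (170 − 3.5·16) × 12 = 1368 mm².
A_nt = (25 − 0.5·16) × 12 = 204 mm².
0.6 F_u A_nv = 385.8 kN; 0.6 F_y A_gv = 434.5 kN → shear rupture governs the shear term.
R_n = 385.8 + 1.0 × 470 × 204 / 1000 = 481.7 kN.
Allowable strength R_n/Ω = 481.7 / 2 = 241 kN.

241 kN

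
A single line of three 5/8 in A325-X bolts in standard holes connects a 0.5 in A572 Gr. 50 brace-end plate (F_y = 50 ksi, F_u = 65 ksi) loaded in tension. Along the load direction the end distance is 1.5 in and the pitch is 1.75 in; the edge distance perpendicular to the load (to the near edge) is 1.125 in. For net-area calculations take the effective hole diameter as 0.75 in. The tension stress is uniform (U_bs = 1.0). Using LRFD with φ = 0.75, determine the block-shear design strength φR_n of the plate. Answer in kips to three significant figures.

64 kips

Shear plane L_v = 1.5 + 2·1.75 = 5 in; A_gv = 5 × 0.5 = 2.5 in².
A_nv = (5 − 2.5·0.75) × 0.5 = 1.562 in².
A_nt = (1.125 − 0.5·0.75) × 0.5 = 0.375 in².
0.6 F_u A_nv = 60.94 kips; 0.6 F_y A_gv = 75 kips → shear rupture governs the shear term.
R_n = 60.94 + 1.0 × 65 × 0.375 = 85.31 kips.
Design strength φR_n = 0.75 × 85.31 = 64 kips.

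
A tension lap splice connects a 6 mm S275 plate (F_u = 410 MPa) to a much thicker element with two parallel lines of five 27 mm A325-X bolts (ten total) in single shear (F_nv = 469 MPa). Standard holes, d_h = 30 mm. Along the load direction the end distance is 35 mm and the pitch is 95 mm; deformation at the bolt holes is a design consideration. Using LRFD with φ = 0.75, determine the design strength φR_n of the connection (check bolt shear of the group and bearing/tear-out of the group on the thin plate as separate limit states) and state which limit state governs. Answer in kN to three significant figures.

Bolt shear: A_b = π·27²/4 = 572.6 mm²; R_n = 469 × 572.6 × 10 × 1 / 1000 = 2685 kN → 0.75 × 2685 = 2010 kN.
Bearing (1.2 l_c t F_u ≤ 2.4 d t F_u): upper limit = 2.4·27·6·410 / 1000 = 159.4 kN.
  Edge l_c = 35 − 30/2 = 20 → r_n = 59.04 kN; interior l_c = 95 − 30 = 65 → r_n = 159.4 kN.
  R_n,bearing = 2·59.04 + 8·159.4 = 1393 kN → 0.75 × 1393 = 1050 kN.
Bearing governs: 1050 kN.

1050 kN (bearing governs)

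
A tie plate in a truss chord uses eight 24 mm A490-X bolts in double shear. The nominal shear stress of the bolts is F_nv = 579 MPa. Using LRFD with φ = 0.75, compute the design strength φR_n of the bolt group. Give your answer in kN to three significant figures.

A_b = π × 24² / 4 = 452.4 mm².
R_n = F_nv · A_b · n · n_s = 579 × 452.4 × 8 × 2 / 1000 = 4191 kN.
Design strength φR_n = 0.75 × 4191 = 3140 kN.

3140 kN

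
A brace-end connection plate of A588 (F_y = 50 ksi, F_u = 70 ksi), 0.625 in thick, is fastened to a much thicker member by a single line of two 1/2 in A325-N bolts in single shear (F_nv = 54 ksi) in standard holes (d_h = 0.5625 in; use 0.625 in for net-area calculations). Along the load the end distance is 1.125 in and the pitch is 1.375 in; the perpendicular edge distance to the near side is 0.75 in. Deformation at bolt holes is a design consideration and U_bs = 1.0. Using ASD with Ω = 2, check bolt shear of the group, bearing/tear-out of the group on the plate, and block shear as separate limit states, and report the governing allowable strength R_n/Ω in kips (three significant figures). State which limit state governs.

Bolt shear: A_b = π·0.5²/4 = 0.1963 in²; R_n = 54 × 0.1963 × 2 × 1 = 21.21 kips → 21.21 / 2 = 10.6 kips.
Bearing: edge l_c = 0.8438, r_n = 44.3 kips; interior l_c = 0.8125, r_n = 42.66 kips; R_n = 44.3 + 1·42.66 = 86.95 kips → 43.5 kips.
Block shear: A_gv = 1.562, A_nv = 0.9766, A_nt = 0.2734 in²; R_n = min(0.6F_uA_nv, 0.6F_yA_gv) + U_bs·F_u·A_nt = 60.16 kips → 30.1 kips.
Bolt shear governs: 10.6 kips.

10.6 kips (bolt shear governs)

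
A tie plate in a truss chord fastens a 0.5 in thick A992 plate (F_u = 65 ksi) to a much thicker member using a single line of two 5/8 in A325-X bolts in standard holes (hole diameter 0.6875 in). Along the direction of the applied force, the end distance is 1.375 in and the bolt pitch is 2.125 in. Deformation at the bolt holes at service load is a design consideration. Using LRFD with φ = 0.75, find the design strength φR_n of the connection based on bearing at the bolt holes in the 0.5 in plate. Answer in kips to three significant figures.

66.7 kips

Per bolt r_n = 1.2 l_c t F_u ≤ 2.4 d t F_u; upper limit = 2.4 × 0.625 × 0.5 × 65 = 48.75 kips.
Edge bolt: l_c = 1.375 − 0.6875/2 = 1.031 in → 1.2 × 1.031 × 0.5 × 65 = 40.22 → r_n = 40.22 kips.
Interior bolts: l_c = 2.125 − 0.6875 = 1.438 in → 1.2 × 1.438 × 0.5 × 65 = 56.06 → r_n = 48.75 kips.
R_n = 1 × 40.22 + 1 × 48.75 = 88.97 kips.
Design strength φR_n = 0.75 × 88.97 = 66.7 kips.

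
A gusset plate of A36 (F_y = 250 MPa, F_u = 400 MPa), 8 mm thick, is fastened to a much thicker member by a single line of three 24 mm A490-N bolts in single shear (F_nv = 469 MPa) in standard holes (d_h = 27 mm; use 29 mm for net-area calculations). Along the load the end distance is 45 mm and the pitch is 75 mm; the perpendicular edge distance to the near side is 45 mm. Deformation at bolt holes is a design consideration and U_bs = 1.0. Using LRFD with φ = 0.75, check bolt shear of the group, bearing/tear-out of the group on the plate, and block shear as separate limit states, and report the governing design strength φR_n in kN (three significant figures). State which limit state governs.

249 kN (block shear governs)

Bolt shear: A_b = π·24²/4 = 452.4 mm²; R_n = 469 × 452.4 × 3 × 1 / 1000 = 636.5 kN → 0.75 × 636.5 = 477 kN.
Bearing: edge l_c = 31.5, r_n = 121 kN; interior l_c = 48, r_n = 184.3 kN; R_n = 121 + 2·184.3 = 489.6 kN → 367 kN.
Block shear: A_gv = 1560, A_nv = 980, A_nt = 244 mm²; R_n = min(0.6F_uA_nv, 0.6F_yA_gv) + U_bs·F_u·A_nt = 331.6 kN → 249 kN.
Block shear governs: 249 kN.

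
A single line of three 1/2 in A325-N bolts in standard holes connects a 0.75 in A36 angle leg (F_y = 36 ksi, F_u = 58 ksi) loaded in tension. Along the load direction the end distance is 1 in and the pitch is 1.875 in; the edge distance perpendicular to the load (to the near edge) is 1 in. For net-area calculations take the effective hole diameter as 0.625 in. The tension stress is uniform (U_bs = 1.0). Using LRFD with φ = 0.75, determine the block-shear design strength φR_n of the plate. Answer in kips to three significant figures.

80.1 kips

Shear plane L_v = 1 + 2·1.875 = 4.75 in; A_gv = 4.75 × 0.75 = 3.562 in².
A_nv = (4.75 − 2.5·0.625) × 0.75 = 2.391 in².
A_nt = (1 − 0.5·0.625) × 0.75 = 0.5156 in².
0.6 F_u A_nv = 83.19 kips; 0.6 F_y A_gv = 76.95 kips → shear yielding governs the shear term.
R_n = 76.95 + 1.0 × 58 × 0.5156 = 106.9 kips.
Design strength φR_n = 0.75 × 106.9 = 80.1 kips.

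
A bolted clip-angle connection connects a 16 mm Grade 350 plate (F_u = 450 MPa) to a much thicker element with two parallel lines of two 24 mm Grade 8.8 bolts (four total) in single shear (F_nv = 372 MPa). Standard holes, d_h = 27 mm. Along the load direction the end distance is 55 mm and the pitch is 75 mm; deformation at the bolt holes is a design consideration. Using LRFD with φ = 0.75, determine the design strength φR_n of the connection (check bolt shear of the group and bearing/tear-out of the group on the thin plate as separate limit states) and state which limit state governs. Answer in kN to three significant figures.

Bolt shear: A_b = π·24²/4 = 452.4 mm²; R_n = 372 × 452.4 × 4 × 1 / 1000 = 673.2 kN → 0.75 × 673.2 = 505 kN.
Bearing (1.2 l_c t F_u ≤ 2.4 d t F_u): upper limit = 2.4·24·16·450 / 1000 = 414.7 kN.
  Edge l_c = 55 − 27/2 = 41.5 → r_n = 358.6 kN; interior l_c = 75 − 27 = 48 → r_n = 414.7 kN.
  R_n,bearing = 2·358.6 + 2·414.7 = 1547 kN → 0.75 × 1547 = 1160 kN.
Bolt shear governs: 505 kN.

505 kN (bolt shear governs)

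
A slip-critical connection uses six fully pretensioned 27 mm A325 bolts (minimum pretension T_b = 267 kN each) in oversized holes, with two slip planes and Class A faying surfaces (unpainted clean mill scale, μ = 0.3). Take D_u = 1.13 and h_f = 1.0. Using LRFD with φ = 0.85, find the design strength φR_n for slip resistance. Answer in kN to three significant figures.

923 kN

R_n = μ · D_u · h_f · T_b · n_s · n_b = 0.3 × 1.13 × 1.0 × 267 × 2 × 6 = 1086 kN.
Design strength φR_n = 0.85 × 1086 = 923 kN.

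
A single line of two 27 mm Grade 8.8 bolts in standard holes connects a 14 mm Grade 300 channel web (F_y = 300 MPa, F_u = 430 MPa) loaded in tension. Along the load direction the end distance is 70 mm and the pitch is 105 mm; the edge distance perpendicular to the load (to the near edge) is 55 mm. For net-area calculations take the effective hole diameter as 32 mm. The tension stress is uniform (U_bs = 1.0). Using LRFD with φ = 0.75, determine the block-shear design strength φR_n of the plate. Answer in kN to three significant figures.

Shear plane L_v = 70 + 1·105 = 175 mm; A_gv = 175 × 14 = 2450 mm².
A_nv = (175 − 1.5·32) × 14 = 1778 mm².
A_nt = (55 − 0.5·32) × 14 = 546 mm².
0.6 F_u A_nv = 458.7 kN; 0.6 F_y A_gv = 441 kN → shear yielding governs the shear term.
R_n = 441 + 1.0 × 430 × 546 / 1000 = 675.8 kN.
Design strength φR_n = 0.75 × 675.8 = 507 kN.

507 kN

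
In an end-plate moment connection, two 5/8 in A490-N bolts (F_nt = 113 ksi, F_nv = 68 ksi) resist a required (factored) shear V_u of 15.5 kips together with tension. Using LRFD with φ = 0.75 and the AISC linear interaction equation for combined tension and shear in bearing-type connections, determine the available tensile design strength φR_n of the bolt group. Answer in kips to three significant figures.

41.8 kips

A_b = π·0.625²/4 = 0.3068 in²; f_rv = 15.5 / (2 × 0.3068) = 25.26 ksi.
F'_nt = 1.3 F_nt − (F_nt / φF_nv) f_rv = 1.3·113 − (113/(0.75·68))·25.26 = 90.93 ksi, capped at F_nt → F'_nt = 90.93 ksi.
R_n = F'_nt · A_b · n = 90.93 × 0.3068 × 2 = 55.79 kips.
Design strength φR_n = 0.75 × 55.79 = 41.8 kips.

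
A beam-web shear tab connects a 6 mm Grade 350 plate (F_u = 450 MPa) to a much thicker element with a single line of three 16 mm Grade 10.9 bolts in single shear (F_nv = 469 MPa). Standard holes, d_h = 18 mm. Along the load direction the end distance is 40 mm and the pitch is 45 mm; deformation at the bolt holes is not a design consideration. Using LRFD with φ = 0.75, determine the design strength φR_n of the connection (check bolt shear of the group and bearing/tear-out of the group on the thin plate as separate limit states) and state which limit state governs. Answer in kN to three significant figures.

212 kN (bolt shear governs)

Bolt shear: A_b = π·16²/4 = 201.1 mm²; R_n = 469 × 201.1 × 3 × 1 / 1000 = 282.9 kN → 0.75 × 282.9 = 212 kN.
Bearing (1.5 l_c t F_u ≤ 3.0 d t F_u): upper limit = 3.0·16·6·450 / 1000 = 129.6 kN.
  Edge l_c = 40 − 18/2 = 31 → r_n = 125.5 kN; interior l_c = 45 − 18 = 27 → r_n = 109.4 kN.
  R_n,bearing = 1·125.5 + 2·109.4 = 344.2 kN → 0.75 × 344.2 = 258 kN.
Bolt shear governs: 212 kN.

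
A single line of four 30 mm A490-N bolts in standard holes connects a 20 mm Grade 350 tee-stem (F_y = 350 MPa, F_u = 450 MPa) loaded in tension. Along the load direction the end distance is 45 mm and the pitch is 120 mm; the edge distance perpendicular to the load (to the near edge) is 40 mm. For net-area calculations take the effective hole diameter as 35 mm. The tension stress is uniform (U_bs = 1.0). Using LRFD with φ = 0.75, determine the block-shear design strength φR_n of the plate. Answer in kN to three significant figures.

Shear plane L_v = 45 + 3·120 = 405 mm; A_gv = 405 × 20 = 8100 mm².
A_nv = (405 − 3.5·35) × 20 = 5650 mm².
A_nt = (40 − 0.5·35) × 20 = 450 mm².
0.6 F_u A_nv = 1526 kN; 0.6 F_y A_gv = 1701 kN → shear rupture governs the shear term.
R_n = 1526 + 1.0 × 450 × 450 / 1000 = 1728 kN.
Design strength φR_n = 0.75 × 1728 = 1300 kN.

1300 kN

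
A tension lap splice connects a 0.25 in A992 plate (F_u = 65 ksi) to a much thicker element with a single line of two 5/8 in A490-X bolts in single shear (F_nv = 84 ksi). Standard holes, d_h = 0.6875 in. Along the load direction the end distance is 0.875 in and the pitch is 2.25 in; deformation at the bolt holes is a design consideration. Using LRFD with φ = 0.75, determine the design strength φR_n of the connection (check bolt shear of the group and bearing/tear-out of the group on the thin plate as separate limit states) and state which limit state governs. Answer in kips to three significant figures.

Bolt shear: A_b = π·0.625²/4 = 0.3068 in²; R_n = 84 × 0.3068 × 2 × 1 = 51.54 kips → 0.75 × 51.54 = 38.7 kips.
Bearing (1.2 l_c t F_u ≤ 2.4 d t F_u): upper limit = 2.4·0.625·0.25·65 = 24.38 kips.
  Edge l_c = 0.875 − 0.6875/2 = 0.5312 → r_n = 10.36 kips; interior l_c = 2.25 − 0.6875 = 1.562 → r_n = 24.38 kips.
  R_n,bearing = 1·10.36 + 1·24.38 = 34.73 kips → 0.75 × 34.73 = 26.1 kips.
Bearing governs: 26.1 kips.

26.1 kips (bearing governs)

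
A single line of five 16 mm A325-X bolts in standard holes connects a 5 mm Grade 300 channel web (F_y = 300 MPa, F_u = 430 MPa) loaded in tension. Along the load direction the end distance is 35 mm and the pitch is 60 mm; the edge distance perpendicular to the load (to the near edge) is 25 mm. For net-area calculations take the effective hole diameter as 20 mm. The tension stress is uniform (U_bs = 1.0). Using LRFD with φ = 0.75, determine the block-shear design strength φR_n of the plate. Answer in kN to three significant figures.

203 kN

Shear plane L_v = 35 + 4·60 = 275 mm; A_gv = 275 × 5 = 1375 mm².
A_nv = (275 − 4.5·20) × 5 = 925 mm².
A_nt = (25 − 0.5·20) × 5 = 75 mm².
0.6 F_u A_nv = 238.7 kN; 0.6 F_y A_gv = 247.5 kN → shear rupture governs the shear term.
R_n = 238.7 + 1.0 × 430 × 75 / 1000 = 270.9 kN.
Design strength φR_n = 0.75 × 270.9 = 203 kN.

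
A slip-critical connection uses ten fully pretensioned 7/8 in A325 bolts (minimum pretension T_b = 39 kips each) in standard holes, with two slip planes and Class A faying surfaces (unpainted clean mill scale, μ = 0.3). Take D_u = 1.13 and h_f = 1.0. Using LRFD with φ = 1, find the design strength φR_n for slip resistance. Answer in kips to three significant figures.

R_n = μ · D_u · h_f · T_b · n_s · n_b = 0.3 × 1.13 × 1.0 × 39 × 2 × 10 = 264.4 kips.
Design strength φR_n = 1 × 264.4 = 264 kips.

264 kips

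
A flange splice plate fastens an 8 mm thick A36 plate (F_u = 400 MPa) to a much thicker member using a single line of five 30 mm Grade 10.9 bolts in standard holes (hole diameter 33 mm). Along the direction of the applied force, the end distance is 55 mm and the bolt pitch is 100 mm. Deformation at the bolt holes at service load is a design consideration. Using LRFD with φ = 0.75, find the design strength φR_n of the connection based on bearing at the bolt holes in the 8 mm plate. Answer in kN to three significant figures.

802 kN

Per bolt r_n = 1.2 l_c t F_u ≤ 2.4 d t F_u; upper limit = 2.4 × 30 × 8 × 400 / 1000 = 230.4 kN.
Edge bolt: l_c = 55 − 33/2 = 38.5 mm → 1.2 × 38.5 × 8 × 400 / 1000 = 147.8 → r_n = 147.8 kN.
Interior bolts: l_c = 100 − 33 = 67 mm → 1.2 × 67 × 8 × 400 / 1000 = 257.3 → r_n = 230.4 kN.
R_n = 1 × 147.8 + 4 × 230.4 = 1069 kN.
Design strength φR_n = 0.75 × 1069 = 802 kN.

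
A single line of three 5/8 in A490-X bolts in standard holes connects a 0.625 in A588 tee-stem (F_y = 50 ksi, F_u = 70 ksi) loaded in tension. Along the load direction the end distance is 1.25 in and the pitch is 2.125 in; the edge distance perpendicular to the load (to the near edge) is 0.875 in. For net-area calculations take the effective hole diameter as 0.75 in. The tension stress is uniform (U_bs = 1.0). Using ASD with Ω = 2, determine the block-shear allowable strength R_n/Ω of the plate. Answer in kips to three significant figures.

Shear plane L_v = 1.25 + 2·2.125 = 5.5 in; A_gv = 5.5 × 0.625 = 3.438 in².
A_nv = (5.5 − 2.5·0.75) × 0.625 = 2.266 in².
A_nt = (0.875 − 0.5·0.75) × 0.625 = 0.3125 in².
0.6 F_u A_nv = 95.16 kips; 0.6 F_y A_gv = 103.1 kips → shear rupture governs the shear term.
R_n = 95.16 + 1.0 × 70 × 0.3125 = 117 kips.
Allowable strength R_n/Ω = 117 / 2 = 58.5 kips.

58.5 kips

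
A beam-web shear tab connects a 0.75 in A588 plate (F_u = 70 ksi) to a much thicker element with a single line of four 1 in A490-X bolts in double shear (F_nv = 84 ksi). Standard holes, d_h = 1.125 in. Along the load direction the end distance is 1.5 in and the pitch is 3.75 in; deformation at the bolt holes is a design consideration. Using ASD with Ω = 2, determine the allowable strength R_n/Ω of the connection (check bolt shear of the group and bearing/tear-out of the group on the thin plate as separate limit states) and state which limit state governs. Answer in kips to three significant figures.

Bolt shear: A_b = π·1²/4 = 0.7854 in²; R_n = 84 × 0.7854 × 4 × 2 = 527.8 kips → 527.8 / 2 = 264 kips.
Bearing (1.2 l_c t F_u ≤ 2.4 d t F_u): upper limit = 2.4·1·0.75·70 = 126 kips.
  Edge l_c = 1.5 − 1.125/2 = 0.9375 → r_n = 59.06 kips; interior l_c = 3.75 − 1.125 = 2.625 → r_n = 126 kips.
  R_n,bearing = 1·59.06 + 3·126 = 437.1 kips → 437.1 / 2 = 219 kips.
Bearing governs: 219 kips.

219 kips (bearing governs)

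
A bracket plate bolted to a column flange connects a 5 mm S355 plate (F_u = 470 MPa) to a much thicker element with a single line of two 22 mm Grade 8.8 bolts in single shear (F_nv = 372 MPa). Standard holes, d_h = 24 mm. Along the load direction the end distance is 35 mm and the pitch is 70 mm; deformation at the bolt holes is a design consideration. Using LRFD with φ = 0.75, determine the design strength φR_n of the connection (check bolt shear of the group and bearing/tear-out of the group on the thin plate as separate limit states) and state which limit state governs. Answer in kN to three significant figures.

142 kN (bearing governs)

Bolt shear: A_b = π·22²/4 = 380.1 mm²; R_n = 372 × 380.1 × 2 × 1 / 1000 = 282.8 kN → 0.75 × 282.8 = 212 kN.
Bearing (1.2 l_c t F_u ≤ 2.4 d t F_u): upper limit = 2.4·22·5·470 / 1000 = 124.1 kN.
  Edge l_c = 35 − 24/2 = 23 → r_n = 64.86 kN; interior l_c = 70 − 24 = 46 → r_n = 124.1 kN.
  R_n,bearing = 1·64.86 + 1·124.1 = 188.9 kN → 0.75 × 188.9 = 142 kN.
Bearing governs: 142 kN.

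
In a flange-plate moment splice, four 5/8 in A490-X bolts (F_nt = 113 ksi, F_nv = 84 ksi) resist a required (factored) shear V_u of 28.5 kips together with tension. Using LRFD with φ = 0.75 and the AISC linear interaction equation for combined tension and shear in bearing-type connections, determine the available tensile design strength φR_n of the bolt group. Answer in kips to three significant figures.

96.9 kips

A_b = π·0.625²/4 = 0.3068 in²; f_rv = 28.5 / (4 × 0.3068) = 23.22 ksi.
F'_nt = 1.3 F_nt − (F_nt / φF_nv) f_rv = 1.3·113 − (113/(0.75·84))·23.22 = 105.2 ksi, capped at F_nt → F'_nt = 105.2 ksi.
R_n = F'_nt · A_b · n = 105.2 × 0.3068 × 4 = 129.2 kips.
Design strength φR_n = 0.75 × 129.2 = 96.9 kips.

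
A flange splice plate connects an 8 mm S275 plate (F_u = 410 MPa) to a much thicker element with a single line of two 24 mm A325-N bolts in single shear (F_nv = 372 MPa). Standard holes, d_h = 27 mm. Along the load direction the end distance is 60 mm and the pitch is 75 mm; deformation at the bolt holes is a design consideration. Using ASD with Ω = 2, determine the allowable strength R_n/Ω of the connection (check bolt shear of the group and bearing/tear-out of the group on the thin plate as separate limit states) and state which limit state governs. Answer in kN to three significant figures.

Bolt shear: A_b = π·24²/4 = 452.4 mm²; R_n = 372 × 452.4 × 2 × 1 / 1000 = 336.6 kN → 336.6 / 2 = 168 kN.
Bearing (1.2 l_c t F_u ≤ 2.4 d t F_u): upper limit = 2.4·24·8·410 / 1000 = 188.9 kN.
  Edge l_c = 60 − 27/2 = 46.5 → r_n = 183 kN; interior l_c = 75 − 27 = 48 → r_n = 188.9 kN.
  R_n,bearing = 1·183 + 1·188.9 = 372 kN → 372 / 2 = 186 kN.
Bolt shear governs: 168 kN.

168 kN (bolt shear governs)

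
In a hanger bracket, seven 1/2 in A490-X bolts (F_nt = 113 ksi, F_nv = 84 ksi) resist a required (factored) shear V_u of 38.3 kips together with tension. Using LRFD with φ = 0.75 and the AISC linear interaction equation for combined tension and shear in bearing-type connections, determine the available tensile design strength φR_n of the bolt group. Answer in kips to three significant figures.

99.9 kips

A_b = π·0.5²/4 = 0.1963 in²; f_rv = 38.3 / (7 × 0.1963) = 27.87 ksi.
F'_nt = 1.3 F_nt − (F_nt / φF_nv) f_rv = 1.3·113 − (113/(0.75·84))·27.87 = 96.92 ksi, capped at F_nt → F'_nt = 96.92 ksi.
R_n = F'_nt · A_b · n = 96.92 × 0.1963 × 7 = 133.2 kips.
Design strength φR_n = 0.75 × 133.2 = 99.9 kips.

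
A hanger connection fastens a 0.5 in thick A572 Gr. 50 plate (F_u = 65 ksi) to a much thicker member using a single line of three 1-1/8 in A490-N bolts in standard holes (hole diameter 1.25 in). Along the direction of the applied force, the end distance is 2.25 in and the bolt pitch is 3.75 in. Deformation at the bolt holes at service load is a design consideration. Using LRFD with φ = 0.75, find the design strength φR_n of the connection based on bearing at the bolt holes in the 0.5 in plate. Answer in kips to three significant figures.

179 kips

Per bolt r_n = 1.2 l_c t F_u ≤ 2.4 d t F_u; upper limit = 2.4 × 1.125 × 0.5 × 65 = 87.75 kips.
Edge bolt: l_c = 2.25 − 1.25/2 = 1.625 in → 1.2 × 1.625 × 0.5 × 65 = 63.38 → r_n = 63.38 kips.
Interior bolts: l_c = 3.75 − 1.25 = 2.5 in → 1.2 × 2.5 × 0.5 × 65 = 97.5 → r_n = 87.75 kips.
R_n = 1 × 63.38 + 2 × 87.75 = 238.9 kips.
Design strength φR_n = 0.75 × 238.9 = 179 kips.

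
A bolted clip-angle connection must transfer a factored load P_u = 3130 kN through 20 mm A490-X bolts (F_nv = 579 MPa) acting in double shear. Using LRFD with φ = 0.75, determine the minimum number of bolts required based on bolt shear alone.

A_b = π·20²/4 = 314.2 mm².
Per-bolt design strength φR_n = 0.75 × 579 × 314.2 × 2 / 1000 = 272.8 kN.
n ≥ 3130 / 272.8 = 11.47 → use 12 bolts.

12 bolts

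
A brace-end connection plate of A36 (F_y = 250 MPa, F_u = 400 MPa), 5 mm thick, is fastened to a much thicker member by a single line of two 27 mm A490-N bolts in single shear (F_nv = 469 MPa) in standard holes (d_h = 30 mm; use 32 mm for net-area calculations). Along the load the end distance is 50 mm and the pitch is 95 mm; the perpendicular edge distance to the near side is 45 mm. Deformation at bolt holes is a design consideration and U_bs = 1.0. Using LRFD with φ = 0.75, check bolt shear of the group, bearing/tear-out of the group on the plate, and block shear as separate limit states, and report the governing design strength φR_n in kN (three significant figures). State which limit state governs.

125 kN (block shear governs)

Bolt shear: A_b = π·27²/4 = 572.6 mm²; R_n = 469 × 572.6 × 2 × 1 / 1000 = 537.1 kN → 0.75 × 537.1 = 403 kN.
Bearing: edge l_c = 35, r_n = 84 kN; interior l_c = 65, r_n = 129.6 kN; R_n = 84 + 1·129.6 = 213.6 kN → 160 kN.
Block shear: A_gv = 725, A_nv = 485, A_nt = 145 mm²; R_n = min(0.6F_uA_nv, 0.6F_yA_gv) + U_bs·F_u·A_nt = 166.8 kN → 125 kN.
Block shear governs: 125 kN.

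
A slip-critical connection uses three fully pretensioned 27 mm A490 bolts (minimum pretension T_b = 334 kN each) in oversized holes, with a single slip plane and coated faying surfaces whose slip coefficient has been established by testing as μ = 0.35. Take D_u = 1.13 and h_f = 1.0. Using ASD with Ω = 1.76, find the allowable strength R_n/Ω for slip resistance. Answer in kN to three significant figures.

R_n = μ · D_u · h_f · T_b · n_s · n_b = 0.35 × 1.13 × 1.0 × 334 × 1 × 3 = 396.3 kN.
Allowable strength R_n/Ω = 396.3 / 1.76 = 225 kN.

225 kN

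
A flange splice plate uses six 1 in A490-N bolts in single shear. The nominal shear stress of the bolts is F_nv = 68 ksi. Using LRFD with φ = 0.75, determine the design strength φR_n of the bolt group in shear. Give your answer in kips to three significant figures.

240 kips

A_b = π × 1² / 4 = 0.7854 in².
R_n = F_nv · A_b · n · n_s = 68 × 0.7854 × 6 × 1 = 320.4 kips.
Design strength φR_n = 0.75 × 320.4 = 240 kips.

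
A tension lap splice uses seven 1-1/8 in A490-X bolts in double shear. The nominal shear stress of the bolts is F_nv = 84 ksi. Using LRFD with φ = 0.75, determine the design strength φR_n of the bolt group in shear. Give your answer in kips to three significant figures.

A_b = π × 1.125² / 4 = 0.994 in².
R_n = F_nv · A_b · n · n_s = 84 × 0.994 × 7 × 2 = 1169 kips.
Design strength φR_n = 0.75 × 1169 = 877 kips.

877 kips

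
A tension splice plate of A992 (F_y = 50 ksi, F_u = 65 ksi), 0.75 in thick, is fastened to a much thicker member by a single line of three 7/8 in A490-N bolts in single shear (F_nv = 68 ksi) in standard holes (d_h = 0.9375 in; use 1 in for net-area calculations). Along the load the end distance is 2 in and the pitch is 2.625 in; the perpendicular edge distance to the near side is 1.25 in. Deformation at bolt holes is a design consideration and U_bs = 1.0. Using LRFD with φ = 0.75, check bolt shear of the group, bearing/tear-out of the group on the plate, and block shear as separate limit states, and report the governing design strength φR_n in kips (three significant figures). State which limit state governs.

92 kips (bolt shear governs)

Bolt shear: A_b = π·0.875²/4 = 0.6013 in²; R_n = 68 × 0.6013 × 3 × 1 = 122.7 kips → 0.75 × 122.7 = 92 kips.
Bearing: edge l_c = 1.531, r_n = 89.58 kips; interior l_c = 1.688, r_n = 98.72 kips; R_n = 89.58 + 2·98.72 = 287 kips → 215 kips.
Block shear: A_gv = 5.438, A_nv = 3.562, A_nt = 0.5625 in²; R_n = min(0.6F_uA_nv, 0.6F_yA_gv) + U_bs·F_u·A_nt = 175.5 kips → 132 kips.
Bolt shear governs: 92 kips.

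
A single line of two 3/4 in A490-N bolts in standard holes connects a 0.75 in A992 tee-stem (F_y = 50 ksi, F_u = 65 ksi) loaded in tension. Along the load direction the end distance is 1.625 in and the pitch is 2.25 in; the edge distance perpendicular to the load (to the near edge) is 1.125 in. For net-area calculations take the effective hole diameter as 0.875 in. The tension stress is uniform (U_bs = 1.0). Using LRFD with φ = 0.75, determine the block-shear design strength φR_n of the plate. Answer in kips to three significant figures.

Shear plane L_v = 1.625 + 1·2.25 = 3.875 in; A_gv = 3.875 × 0.75 = 2.906 in².
A_nv = (3.875 − 1.5·0.875) × 0.75 = 1.922 in².
A_nt = (1.125 − 0.5·0.875) × 0.75 = 0.5156 in².
0.6 F_u A_nv = 74.95 kips; 0.6 F_y A_gv = 87.19 kips → shear rupture governs the shear term.
R_n = 74.95 + 1.0 × 65 × 0.5156 = 108.5 kips.
Design strength φR_n = 0.75 × 108.5 = 81.4 kips.

81.4 kips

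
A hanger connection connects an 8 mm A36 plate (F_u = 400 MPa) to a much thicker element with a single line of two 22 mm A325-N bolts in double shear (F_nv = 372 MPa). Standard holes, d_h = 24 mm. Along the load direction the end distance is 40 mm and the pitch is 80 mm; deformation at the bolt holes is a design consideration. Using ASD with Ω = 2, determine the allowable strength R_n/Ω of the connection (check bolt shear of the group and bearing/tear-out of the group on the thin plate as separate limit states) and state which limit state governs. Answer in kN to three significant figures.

138 kN (bearing governs)

Bolt shear: A_b = π·22²/4 = 380.1 mm²; R_n = 372 × 380.1 × 2 × 2 / 1000 = 565.6 kN → 565.6 / 2 = 283 kN.
Bearing (1.2 l_c t F_u ≤ 2.4 d t F_u): upper limit = 2.4·22·8·400 / 1000 = 169 kN.
  Edge l_c = 40 − 24/2 = 28 → r_n = 107.5 kN; interior l_c = 80 − 24 = 56 → r_n = 169 kN.
  R_n,bearing = 1·107.5 + 1·169 = 276.5 kN → 276.5 / 2 = 138 kN.
Bearing governs: 138 kN.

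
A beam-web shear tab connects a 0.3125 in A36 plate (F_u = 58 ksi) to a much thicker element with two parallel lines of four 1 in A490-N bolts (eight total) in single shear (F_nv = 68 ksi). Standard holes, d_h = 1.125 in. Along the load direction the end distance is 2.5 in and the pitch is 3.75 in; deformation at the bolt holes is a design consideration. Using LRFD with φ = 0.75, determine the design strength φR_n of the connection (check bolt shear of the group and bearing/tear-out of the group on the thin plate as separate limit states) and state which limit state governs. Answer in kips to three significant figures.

259 kips (bearing governs)

Bolt shear: A_b = π·1²/4 = 0.7854 in²; R_n = 68 × 0.7854 × 8 × 1 = 427.3 kips → 0.75 × 427.3 = 320 kips.
Bearing (1.2 l_c t F_u ≤ 2.4 d t F_u): upper limit = 2.4·1·0.3125·58 = 43.5 kips.
  Edge l_c = 2.5 − 1.125/2 = 1.938 → r_n = 42.14 kips; interior l_c = 3.75 − 1.125 = 2.625 → r_n = 43.5 kips.
  R_n,bearing = 2·42.14 + 6·43.5 = 345.3 kips → 0.75 × 345.3 = 259 kips.
Bearing governs: 259 kips.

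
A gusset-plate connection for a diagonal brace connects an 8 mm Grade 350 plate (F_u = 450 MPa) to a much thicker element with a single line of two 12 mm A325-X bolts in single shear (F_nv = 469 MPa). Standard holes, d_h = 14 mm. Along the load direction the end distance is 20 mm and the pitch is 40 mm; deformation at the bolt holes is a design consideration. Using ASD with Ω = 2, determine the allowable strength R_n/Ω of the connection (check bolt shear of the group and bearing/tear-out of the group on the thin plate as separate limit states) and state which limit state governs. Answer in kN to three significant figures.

53 kN (bolt shear governs)

Bolt shear: A_b = π·12²/4 = 113.1 mm²; R_n = 469 × 113.1 × 2 × 1 / 1000 = 106.1 kN → 106.1 / 2 = 53 kN.
Bearing (1.2 l_c t F_u ≤ 2.4 d t F_u): upper limit = 2.4·12·8·450 / 1000 = 103.7 kN.
  Edge l_c = 20 − 14/2 = 13 → r_n = 56.16 kN; interior l_c = 40 − 14 = 26 → r_n = 103.7 kN.
  R_n,bearing = 1·56.16 + 1·103.7 = 159.8 kN → 159.8 / 2 = 79.9 kN.
Bolt shear governs: 53 kN.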